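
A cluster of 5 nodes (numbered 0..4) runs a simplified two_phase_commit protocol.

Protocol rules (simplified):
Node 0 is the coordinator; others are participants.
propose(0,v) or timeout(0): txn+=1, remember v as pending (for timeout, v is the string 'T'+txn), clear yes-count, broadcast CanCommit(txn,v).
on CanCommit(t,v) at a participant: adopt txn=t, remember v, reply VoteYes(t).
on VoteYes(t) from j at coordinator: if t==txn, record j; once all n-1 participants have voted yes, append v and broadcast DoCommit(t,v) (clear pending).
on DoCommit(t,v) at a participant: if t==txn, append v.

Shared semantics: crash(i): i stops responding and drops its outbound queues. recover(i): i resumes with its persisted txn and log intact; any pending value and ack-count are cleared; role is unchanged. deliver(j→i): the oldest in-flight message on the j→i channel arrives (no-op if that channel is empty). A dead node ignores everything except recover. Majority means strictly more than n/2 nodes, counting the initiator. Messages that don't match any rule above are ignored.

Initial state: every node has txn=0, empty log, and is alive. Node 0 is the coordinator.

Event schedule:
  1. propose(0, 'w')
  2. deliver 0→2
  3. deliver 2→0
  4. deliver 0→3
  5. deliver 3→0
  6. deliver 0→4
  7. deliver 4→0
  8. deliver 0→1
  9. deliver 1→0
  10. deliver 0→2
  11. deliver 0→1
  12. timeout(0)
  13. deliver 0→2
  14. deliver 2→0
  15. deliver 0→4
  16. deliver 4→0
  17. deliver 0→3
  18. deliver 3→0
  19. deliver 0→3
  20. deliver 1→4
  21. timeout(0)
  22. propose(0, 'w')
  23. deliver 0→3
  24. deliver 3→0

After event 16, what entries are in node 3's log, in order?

empty

step 1 propose(0,'w'): 0={coor,t=1,log=-}
step 2 deliver 0→2: 2={part,t=1,log=-}
step 3 deliver 2→0: —
step 4 deliver 0→3: 3={part,t=1,log=-}
step 5 deliver 3→0: —
step 6 deliver 0→4: 4={part,t=1,log=-}
step 7 deliver 4→0: —
step 8 deliver 0→1: 1={part,t=1,log=-}
step 9 deliver 1→0: 0={coor,t=1,log=w}
step 10 deliver 0→2: 2={part,t=1,log=w}
step 11 deliver 0→1: 1={part,t=1,log=w}
step 12 timeout(0): 0={coor,t=2,log=w}
step 13 deliver 0→2: 2={part,t=2,log=w}
step 14 deliver 2→0: —
step 15 deliver 0→4: 4={part,t=1,log=w}
step 16 deliver 4→0: —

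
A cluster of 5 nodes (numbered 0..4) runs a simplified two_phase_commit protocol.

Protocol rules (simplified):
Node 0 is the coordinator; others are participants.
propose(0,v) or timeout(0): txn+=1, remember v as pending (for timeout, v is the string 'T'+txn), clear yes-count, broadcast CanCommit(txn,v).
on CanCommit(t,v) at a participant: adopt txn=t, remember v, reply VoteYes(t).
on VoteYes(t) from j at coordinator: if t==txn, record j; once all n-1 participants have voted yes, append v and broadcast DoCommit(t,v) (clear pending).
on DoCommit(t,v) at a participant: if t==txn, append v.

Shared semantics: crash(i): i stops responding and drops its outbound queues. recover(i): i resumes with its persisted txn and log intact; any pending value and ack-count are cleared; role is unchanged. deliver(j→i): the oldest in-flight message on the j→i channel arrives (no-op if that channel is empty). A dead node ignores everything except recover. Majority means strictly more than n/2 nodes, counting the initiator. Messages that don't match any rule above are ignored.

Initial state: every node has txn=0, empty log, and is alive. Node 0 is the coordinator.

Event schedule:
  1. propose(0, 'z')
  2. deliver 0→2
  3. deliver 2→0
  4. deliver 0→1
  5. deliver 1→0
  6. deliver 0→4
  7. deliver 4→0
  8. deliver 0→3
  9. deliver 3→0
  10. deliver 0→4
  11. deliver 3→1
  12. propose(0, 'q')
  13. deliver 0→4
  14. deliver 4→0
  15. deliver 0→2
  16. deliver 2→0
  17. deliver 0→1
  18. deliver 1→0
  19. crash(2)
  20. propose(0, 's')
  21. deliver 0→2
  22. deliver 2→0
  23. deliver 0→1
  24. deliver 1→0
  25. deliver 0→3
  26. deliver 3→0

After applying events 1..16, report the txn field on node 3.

step 1 propose(0,'z'): 0={coor,t=1,log=-}
step 2 deliver 0→2: 2={part,t=1,log=-}
step 3 deliver 2→0: —
step 4 deliver 0→1: 1={part,t=1,log=-}
step 5 deliver 1→0: —
step 6 deliver 0→4: 4={part,t=1,log=-}
step 7 deliver 4→0: —
step 8 deliver 0→3: 3={part,t=1,log=-}
step 9 deliver 3→0: 0={coor,t=1,log=z}
step 10 deliver 0→4: 4={part,t=1,log=z}
step 11 deliver 3→1: —
step 12 propose(0,'q'): 0={coor,t=2,log=z}
step 13 deliver 0→4: 4={part,t=2,log=z}
step 14 deliver 4→0: —
step 15 deliver 0→2: 2={part,t=1,log=z}
step 16 deliver 2→0: —

1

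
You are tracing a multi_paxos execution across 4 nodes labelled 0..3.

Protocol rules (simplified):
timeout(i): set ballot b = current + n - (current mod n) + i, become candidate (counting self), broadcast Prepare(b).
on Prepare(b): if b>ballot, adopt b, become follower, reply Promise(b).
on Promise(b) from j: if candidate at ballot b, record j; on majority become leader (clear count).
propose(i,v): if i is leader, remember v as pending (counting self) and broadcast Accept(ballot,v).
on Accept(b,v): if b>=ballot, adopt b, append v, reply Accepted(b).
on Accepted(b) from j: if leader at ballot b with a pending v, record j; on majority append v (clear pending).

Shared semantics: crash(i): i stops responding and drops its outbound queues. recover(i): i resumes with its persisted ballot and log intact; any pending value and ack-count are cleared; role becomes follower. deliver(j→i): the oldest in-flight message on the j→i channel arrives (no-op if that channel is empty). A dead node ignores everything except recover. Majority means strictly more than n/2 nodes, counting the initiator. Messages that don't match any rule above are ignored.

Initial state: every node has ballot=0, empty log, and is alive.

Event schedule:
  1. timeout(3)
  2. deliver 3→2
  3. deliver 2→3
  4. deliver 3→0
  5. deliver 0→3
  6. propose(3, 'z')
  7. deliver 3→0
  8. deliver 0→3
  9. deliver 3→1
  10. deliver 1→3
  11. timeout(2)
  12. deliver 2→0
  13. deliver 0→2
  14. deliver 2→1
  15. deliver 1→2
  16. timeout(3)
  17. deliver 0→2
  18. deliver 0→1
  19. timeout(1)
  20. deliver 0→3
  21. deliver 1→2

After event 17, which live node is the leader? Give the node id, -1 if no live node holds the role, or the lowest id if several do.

1. timeout(3):  <3:cand b7 ->
2. deliver 3→2:  <2:foll b7 ->
3. deliver 2→3:  nop
4. deliver 3→0:  <0:foll b7 ->
5. deliver 0→3:  <3:lead b7 ->
6. propose(3,'z'):  nop
7. deliver 3→0:  <0:foll b7 z>
8. deliver 0→3:  nop
9. deliver 3→1:  <1:foll b7 ->
10. deliver 1→3:  nop
11. timeout(2):  <2:cand b10 ->
12. deliver 2→0:  <0:foll b10 z>
13. deliver 0→2:  nop
14. deliver 2→1:  <1:foll b10 ->
15. deliver 1→2:  <2:lead b10 ->
16. timeout(3):  <3:cand b11 ->
17. deliver 0→2:  nop

2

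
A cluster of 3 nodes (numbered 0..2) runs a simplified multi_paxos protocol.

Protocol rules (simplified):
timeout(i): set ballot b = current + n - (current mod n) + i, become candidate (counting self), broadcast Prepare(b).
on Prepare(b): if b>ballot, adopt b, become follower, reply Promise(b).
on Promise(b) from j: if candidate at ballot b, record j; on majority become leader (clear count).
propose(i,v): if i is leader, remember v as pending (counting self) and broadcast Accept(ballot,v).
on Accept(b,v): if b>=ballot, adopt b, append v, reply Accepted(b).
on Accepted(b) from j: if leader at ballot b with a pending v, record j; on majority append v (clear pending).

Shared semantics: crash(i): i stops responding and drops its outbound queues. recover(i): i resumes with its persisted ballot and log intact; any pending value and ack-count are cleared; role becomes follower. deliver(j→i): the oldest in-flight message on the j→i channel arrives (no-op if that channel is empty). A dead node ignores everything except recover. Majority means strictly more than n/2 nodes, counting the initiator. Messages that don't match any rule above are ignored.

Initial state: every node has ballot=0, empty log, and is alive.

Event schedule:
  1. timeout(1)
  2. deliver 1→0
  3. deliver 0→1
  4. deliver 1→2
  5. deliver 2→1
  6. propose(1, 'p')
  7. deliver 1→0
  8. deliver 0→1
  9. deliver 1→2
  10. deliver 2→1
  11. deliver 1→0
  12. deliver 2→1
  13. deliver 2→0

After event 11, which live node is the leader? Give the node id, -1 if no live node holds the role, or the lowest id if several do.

1

e1 timeout(1): 1[cand,b=4,-]
e2 deliver 1→0: 0[foll,b=4,-]
e3 deliver 0→1: 1[lead,b=4,-]
e4 deliver 1→2: 2[foll,b=4,-]
e5 deliver 2→1: ·
e6 propose(1,'p'): ·
e7 deliver 1→0: 0[foll,b=4,p]
e8 deliver 0→1: 1[lead,b=4,p]
e9 deliver 1→2: 2[foll,b=4,p]
e10 deliver 2→1: ·
e11 deliver 1→0: ·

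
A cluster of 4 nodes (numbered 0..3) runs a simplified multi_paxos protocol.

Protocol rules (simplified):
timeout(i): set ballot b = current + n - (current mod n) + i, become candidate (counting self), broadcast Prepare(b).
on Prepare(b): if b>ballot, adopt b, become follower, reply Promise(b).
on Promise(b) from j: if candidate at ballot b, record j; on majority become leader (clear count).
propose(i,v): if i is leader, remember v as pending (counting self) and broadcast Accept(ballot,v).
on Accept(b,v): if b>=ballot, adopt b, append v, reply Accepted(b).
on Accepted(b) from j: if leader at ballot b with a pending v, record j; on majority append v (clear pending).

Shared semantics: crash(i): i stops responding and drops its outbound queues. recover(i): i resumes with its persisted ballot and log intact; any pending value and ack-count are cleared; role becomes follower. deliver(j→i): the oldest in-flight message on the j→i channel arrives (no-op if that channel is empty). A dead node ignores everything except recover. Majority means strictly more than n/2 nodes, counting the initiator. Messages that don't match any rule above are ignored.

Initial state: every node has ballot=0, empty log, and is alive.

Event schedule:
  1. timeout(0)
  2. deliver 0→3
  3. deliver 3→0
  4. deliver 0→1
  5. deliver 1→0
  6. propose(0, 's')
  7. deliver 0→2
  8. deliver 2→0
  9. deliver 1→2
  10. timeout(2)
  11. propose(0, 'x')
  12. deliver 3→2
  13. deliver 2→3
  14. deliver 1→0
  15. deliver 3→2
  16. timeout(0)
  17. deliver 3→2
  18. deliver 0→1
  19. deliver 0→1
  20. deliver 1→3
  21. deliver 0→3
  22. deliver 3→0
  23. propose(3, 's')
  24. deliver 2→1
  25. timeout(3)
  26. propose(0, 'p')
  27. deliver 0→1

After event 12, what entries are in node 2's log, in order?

[1] timeout(0) → N0(cand b4 [-])
[2] deliver 0→3 → N3(foll b4 [-])
[3] deliver 3→0 → ∅
[4] deliver 0→1 → N1(foll b4 [-])
[5] deliver 1→0 → N0(lead b4 [-])
[6] propose(0,'s') → ∅
[7] deliver 0→2 → N2(foll b4 [-])
[8] deliver 2→0 → ∅
[9] deliver 1→2 → ∅
[10] timeout(2) → N2(cand b10 [-])
[11] propose(0,'x') → ∅
[12] deliver 3→2 → ∅

empty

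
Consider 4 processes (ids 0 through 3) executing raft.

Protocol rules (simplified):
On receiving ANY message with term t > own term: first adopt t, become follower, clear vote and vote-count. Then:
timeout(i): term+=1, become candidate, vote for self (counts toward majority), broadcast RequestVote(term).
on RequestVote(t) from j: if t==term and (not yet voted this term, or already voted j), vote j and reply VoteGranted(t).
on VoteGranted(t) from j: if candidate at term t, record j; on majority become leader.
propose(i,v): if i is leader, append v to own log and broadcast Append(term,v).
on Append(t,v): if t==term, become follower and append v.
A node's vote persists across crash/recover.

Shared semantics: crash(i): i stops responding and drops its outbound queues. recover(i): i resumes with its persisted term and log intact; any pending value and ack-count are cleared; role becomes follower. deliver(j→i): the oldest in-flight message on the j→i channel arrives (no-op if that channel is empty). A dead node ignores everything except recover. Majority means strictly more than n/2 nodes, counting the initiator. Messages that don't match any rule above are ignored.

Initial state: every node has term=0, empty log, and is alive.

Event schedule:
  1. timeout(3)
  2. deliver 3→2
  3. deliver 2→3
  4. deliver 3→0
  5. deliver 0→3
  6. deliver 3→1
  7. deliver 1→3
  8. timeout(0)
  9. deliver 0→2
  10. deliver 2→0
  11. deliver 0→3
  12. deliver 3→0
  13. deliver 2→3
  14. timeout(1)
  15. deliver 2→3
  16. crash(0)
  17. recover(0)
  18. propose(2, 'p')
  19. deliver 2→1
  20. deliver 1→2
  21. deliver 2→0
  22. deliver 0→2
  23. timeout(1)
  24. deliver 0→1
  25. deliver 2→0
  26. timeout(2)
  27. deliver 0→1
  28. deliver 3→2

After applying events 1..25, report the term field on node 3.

[1] timeout(3) → N3(cand t1 [-])
[2] deliver 3→2 → N2(foll t1 [-])
[3] deliver 2→3 → ∅
[4] deliver 3→0 → N0(foll t1 [-])
[5] deliver 0→3 → N3(lead t1 [-])
[6] deliver 3→1 → N1(foll t1 [-])
[7] deliver 1→3 → ∅
[8] timeout(0) → N0(cand t2 [-])
[9] deliver 0→2 → N2(foll t2 [-])
[10] deliver 2→0 → ∅
[11] deliver 0→3 → N3(foll t2 [-])
[12] deliver 3→0 → N0(lead t2 [-])
[13] deliver 2→3 → ∅
[14] timeout(1) → N1(cand t2 [-])
[15] deliver 2→3 → ∅
[16] crash(0) → N0(✗lead t2 [-])
[17] recover(0) → N0(foll t2 [-])
[18] propose(2,'p') → ∅
[19] deliver 2→1 → ∅
[20] deliver 1→2 → ∅
[21] deliver 2→0 → ∅
[22] deliver 0→2 → ∅
[23] timeout(1) → N1(cand t3 [-])
[24] deliver 0→1 → ∅
[25] deliver 2→0 → ∅

2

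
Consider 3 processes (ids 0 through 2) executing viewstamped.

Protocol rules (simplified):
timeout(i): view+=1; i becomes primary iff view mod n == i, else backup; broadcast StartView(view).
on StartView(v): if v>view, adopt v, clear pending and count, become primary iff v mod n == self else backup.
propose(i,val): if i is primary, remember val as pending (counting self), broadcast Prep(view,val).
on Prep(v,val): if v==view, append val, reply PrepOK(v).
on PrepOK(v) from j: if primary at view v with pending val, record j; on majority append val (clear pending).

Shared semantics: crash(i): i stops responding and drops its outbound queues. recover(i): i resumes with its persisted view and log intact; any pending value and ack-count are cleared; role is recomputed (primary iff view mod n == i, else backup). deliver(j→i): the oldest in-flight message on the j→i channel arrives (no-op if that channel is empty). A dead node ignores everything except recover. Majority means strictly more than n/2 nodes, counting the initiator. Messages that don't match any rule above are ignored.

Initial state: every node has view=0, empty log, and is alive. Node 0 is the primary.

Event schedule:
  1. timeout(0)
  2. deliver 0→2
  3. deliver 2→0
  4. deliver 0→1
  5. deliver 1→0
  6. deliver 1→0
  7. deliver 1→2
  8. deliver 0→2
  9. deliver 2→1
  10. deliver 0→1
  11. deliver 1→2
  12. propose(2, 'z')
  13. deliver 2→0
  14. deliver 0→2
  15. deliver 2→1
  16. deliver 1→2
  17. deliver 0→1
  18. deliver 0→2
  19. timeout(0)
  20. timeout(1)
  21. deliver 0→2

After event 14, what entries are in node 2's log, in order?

empty

e1 timeout(0): 0[back,v=1,-]
e2 deliver 0→2: 2[back,v=1,-]
e3 deliver 2→0: ·
e4 deliver 0→1: 1[prim,v=1,-]
e5 deliver 1→0: ·
e6 deliver 1→0: ·
e7 deliver 1→2: ·
e8 deliver 0→2: ·
e9 deliver 2→1: ·
e10 deliver 0→1: ·
e11 deliver 1→2: ·
e12 propose(2,'z'): ·
e13 deliver 2→0: ·
e14 deliver 0→2: ·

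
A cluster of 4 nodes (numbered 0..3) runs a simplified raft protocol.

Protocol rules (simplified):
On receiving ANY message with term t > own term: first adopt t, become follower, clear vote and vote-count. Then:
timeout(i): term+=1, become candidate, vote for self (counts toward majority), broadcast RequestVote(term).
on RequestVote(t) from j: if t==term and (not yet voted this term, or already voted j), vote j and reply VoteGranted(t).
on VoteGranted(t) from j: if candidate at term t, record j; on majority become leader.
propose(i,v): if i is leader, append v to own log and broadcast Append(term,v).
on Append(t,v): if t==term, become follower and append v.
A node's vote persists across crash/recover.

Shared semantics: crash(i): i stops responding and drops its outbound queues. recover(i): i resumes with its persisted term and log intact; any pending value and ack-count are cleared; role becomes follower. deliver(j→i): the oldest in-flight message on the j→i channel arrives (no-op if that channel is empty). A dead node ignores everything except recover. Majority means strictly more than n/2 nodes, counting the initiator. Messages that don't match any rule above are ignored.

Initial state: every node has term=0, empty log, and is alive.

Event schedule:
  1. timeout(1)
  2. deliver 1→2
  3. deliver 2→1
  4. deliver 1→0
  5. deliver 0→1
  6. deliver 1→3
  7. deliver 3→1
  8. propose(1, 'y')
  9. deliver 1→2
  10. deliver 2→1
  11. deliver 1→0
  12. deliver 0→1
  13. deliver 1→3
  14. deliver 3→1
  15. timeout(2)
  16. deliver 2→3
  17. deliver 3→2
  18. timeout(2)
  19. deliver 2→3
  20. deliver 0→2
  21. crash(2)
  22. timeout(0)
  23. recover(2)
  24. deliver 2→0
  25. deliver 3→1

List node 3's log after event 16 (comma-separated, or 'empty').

y

e1 timeout(1): 1[cand,t=1,-]
e2 deliver 1→2: 2[foll,t=1,-]
e3 deliver 2→1: ·
e4 deliver 1→0: 0[foll,t=1,-]
e5 deliver 0→1: 1[lead,t=1,-]
e6 deliver 1→3: 3[foll,t=1,-]
e7 deliver 3→1: ·
e8 propose(1,'y'): 1[lead,t=1,y]
e9 deliver 1→2: 2[foll,t=1,y]
e10 deliver 2→1: ·
e11 deliver 1→0: 0[foll,t=1,y]
e12 deliver 0→1: ·
e13 deliver 1→3: 3[foll,t=1,y]
e14 deliver 3→1: ·
e15 timeout(2): 2[cand,t=2,y]
e16 deliver 2→3: 3[foll,t=2,y]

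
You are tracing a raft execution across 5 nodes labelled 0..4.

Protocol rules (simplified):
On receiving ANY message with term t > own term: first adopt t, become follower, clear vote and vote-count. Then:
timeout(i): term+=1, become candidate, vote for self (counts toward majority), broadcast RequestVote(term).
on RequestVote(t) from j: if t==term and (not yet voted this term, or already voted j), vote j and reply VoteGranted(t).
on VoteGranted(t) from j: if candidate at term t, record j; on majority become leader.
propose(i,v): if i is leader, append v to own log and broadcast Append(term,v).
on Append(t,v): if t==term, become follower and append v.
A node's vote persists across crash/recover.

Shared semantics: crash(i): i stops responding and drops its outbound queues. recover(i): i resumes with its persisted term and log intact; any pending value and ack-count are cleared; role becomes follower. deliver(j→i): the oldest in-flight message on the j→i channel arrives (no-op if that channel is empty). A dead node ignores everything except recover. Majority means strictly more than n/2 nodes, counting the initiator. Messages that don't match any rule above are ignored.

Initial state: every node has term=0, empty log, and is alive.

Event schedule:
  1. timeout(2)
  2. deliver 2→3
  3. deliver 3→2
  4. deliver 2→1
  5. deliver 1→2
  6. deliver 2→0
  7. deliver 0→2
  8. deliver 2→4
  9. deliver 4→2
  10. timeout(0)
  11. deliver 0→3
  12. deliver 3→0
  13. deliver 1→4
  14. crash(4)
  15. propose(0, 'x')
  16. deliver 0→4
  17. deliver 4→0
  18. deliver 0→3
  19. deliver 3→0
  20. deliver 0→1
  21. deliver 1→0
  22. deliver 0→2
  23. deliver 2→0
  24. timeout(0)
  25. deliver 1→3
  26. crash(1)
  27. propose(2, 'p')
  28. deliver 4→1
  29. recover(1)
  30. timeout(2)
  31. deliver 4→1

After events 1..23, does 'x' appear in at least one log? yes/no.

1. timeout(2):  <2:cand t1 ->
2. deliver 2→3:  <3:foll t1 ->
3. deliver 3→2:  nop
4. deliver 2→1:  <1:foll t1 ->
5. deliver 1→2:  <2:lead t1 ->
6. deliver 2→0:  <0:foll t1 ->
7. deliver 0→2:  nop
8. deliver 2→4:  <4:foll t1 ->
9. deliver 4→2:  nop
10. timeout(0):  <0:cand t2 ->
11. deliver 0→3:  <3:foll t2 ->
12. deliver 3→0:  nop
13. deliver 1→4:  nop
14. crash(4):  <4:✗foll t1 ->
15. propose(0,'x'):  nop
16. deliver 0→4:  nop
17. deliver 4→0:  nop
18. deliver 0→3:  nop
19. deliver 3→0:  nop
20. deliver 0→1:  <1:foll t2 ->
21. deliver 1→0:  <0:lead t2 ->
22. deliver 0→2:  <2:foll t2 ->
23. deliver 2→0:  nop

no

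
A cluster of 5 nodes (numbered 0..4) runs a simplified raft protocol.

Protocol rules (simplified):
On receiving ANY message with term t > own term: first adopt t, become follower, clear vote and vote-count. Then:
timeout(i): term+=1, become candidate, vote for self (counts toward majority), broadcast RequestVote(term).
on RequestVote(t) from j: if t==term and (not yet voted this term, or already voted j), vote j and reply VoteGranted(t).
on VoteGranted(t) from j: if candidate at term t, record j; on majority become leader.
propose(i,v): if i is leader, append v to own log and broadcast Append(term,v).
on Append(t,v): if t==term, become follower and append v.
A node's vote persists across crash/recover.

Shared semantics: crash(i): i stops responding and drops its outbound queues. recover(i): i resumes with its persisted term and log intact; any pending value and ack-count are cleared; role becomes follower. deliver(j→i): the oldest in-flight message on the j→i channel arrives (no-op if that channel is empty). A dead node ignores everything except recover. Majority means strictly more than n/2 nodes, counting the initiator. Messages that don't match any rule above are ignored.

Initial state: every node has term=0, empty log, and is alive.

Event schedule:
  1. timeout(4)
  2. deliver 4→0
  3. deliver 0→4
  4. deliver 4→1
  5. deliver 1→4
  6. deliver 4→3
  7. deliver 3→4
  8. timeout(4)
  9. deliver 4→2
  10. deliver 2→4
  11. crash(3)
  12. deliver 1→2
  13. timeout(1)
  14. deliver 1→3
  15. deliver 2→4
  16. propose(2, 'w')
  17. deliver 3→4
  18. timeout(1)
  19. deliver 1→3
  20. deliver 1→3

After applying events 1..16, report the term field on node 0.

1

e1 timeout(4): 4[cand,t=1,-]
e2 deliver 4→0: 0[foll,t=1,-]
e3 deliver 0→4: ·
e4 deliver 4→1: 1[foll,t=1,-]
e5 deliver 1→4: 4[lead,t=1,-]
e6 deliver 4→3: 3[foll,t=1,-]
e7 deliver 3→4: ·
e8 timeout(4): 4[cand,t=2,-]
e9 deliver 4→2: 2[foll,t=1,-]
e10 deliver 2→4: ·
e11 crash(3): 3[✗foll,t=1,-]
e12 deliver 1→2: ·
e13 timeout(1): 1[cand,t=2,-]
e14 deliver 1→3: ·
e15 deliver 2→4: ·
e16 propose(2,'w'): ·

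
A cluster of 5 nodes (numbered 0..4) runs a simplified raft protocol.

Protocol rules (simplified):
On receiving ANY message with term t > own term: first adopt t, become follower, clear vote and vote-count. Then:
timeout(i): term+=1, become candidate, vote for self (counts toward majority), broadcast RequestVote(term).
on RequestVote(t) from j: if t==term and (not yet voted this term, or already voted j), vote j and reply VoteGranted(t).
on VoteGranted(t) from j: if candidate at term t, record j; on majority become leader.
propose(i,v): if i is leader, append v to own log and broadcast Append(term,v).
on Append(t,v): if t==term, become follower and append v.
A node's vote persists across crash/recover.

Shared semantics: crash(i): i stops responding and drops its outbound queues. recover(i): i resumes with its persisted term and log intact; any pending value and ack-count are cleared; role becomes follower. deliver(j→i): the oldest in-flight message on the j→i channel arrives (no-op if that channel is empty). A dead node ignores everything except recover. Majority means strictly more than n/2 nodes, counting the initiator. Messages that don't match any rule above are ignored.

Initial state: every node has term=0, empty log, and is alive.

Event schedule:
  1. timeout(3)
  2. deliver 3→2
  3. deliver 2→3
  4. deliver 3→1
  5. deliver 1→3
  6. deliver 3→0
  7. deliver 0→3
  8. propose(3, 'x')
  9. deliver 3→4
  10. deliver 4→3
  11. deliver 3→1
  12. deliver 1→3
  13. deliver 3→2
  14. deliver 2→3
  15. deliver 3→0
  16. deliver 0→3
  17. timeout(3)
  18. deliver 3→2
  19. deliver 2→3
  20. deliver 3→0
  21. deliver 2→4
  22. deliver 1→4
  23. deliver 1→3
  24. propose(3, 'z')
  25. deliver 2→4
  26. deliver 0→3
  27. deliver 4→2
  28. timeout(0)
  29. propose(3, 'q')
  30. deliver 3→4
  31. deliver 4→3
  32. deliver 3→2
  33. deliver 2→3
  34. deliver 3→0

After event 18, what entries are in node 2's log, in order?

x

after 1 — timeout(3): n3:cand/t1/[-]
after 2 — deliver 3→2: n2:foll/t1/[-]
after 3 — deliver 2→3: ·
after 4 — deliver 3→1: n1:foll/t1/[-]
after 5 — deliver 1→3: n3:lead/t1/[-]
after 6 — deliver 3→0: n0:foll/t1/[-]
after 7 — deliver 0→3: ·
after 8 — propose(3,'x'): n3:lead/t1/[x]
after 9 — deliver 3→4: n4:foll/t1/[-]
after 10 — deliver 4→3: ·
after 11 — deliver 3→1: n1:foll/t1/[x]
after 12 — deliver 1→3: ·
after 13 — deliver 3→2: n2:foll/t1/[x]
after 14 — deliver 2→3: ·
after 15 — deliver 3→0: n0:foll/t1/[x]
after 16 — deliver 0→3: ·
after 17 — timeout(3): n3:cand/t2/[x]
after 18 — deliver 3→2: n2:foll/t2/[x]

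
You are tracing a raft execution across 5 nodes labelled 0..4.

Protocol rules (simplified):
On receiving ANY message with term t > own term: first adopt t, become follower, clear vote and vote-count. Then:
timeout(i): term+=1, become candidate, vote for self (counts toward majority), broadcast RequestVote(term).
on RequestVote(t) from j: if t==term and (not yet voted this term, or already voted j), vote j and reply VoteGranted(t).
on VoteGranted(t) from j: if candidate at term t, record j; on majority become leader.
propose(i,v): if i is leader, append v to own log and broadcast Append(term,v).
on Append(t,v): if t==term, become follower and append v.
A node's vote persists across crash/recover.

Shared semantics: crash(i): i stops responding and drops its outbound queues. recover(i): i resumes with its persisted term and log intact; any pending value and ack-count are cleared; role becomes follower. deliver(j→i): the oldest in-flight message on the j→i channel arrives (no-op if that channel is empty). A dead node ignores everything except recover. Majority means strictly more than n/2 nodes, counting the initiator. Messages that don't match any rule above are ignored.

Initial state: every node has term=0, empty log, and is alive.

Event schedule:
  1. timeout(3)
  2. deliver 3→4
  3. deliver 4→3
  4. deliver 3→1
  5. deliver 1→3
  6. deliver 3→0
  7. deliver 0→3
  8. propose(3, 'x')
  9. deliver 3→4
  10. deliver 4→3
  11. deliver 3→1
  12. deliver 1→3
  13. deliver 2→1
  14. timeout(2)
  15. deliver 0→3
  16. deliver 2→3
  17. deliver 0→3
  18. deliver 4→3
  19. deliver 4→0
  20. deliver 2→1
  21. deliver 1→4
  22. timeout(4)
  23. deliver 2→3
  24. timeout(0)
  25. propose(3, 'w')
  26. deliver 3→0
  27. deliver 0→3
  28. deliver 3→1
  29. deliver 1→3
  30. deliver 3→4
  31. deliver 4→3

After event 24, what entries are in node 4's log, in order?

step 1 timeout(3): 3={cand,t=1,log=-}
step 2 deliver 3→4: 4={foll,t=1,log=-}
step 3 deliver 4→3: —
step 4 deliver 3→1: 1={foll,t=1,log=-}
step 5 deliver 1→3: 3={lead,t=1,log=-}
step 6 deliver 3→0: 0={foll,t=1,log=-}
step 7 deliver 0→3: —
step 8 propose(3,'x'): 3={lead,t=1,log=x}
step 9 deliver 3→4: 4={foll,t=1,log=x}
step 10 deliver 4→3: —
step 11 deliver 3→1: 1={foll,t=1,log=x}
step 12 deliver 1→3: —
step 13 deliver 2→1: —
step 14 timeout(2): 2={cand,t=1,log=-}
step 15 deliver 0→3: —
step 16 deliver 2→3: —
step 17 deliver 0→3: —
step 18 deliver 4→3: —
step 19 deliver 4→0: —
step 20 deliver 2→1: —
step 21 deliver 1→4: —
step 22 timeout(4): 4={cand,t=2,log=x}
step 23 deliver 2→3: —
step 24 timeout(0): 0={cand,t=2,log=-}

x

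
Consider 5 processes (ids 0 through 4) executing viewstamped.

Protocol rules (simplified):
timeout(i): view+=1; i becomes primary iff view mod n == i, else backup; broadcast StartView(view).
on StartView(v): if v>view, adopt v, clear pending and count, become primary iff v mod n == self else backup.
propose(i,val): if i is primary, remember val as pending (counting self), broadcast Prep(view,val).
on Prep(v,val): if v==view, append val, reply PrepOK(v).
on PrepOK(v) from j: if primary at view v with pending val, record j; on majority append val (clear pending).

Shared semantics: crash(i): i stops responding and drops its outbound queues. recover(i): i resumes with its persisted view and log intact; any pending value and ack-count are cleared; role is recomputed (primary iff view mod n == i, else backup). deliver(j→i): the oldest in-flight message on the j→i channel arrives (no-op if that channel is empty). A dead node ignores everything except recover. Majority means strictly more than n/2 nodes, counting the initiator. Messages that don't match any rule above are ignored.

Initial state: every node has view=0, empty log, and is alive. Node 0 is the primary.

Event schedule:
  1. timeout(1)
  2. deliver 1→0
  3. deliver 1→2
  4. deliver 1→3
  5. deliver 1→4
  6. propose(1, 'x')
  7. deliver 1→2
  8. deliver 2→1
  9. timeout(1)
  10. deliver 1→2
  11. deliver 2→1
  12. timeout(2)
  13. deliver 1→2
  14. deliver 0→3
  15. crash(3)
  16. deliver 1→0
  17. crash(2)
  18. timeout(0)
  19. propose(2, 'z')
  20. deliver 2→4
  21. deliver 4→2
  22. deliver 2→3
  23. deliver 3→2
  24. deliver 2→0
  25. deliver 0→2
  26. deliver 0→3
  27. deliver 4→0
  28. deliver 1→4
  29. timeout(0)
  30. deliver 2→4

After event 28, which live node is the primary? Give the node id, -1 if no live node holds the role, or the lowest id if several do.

-1

1. timeout(1):  <1:prim v1 ->
2. deliver 1→0:  <0:back v1 ->
3. deliver 1→2:  <2:back v1 ->
4. deliver 1→3:  <3:back v1 ->
5. deliver 1→4:  <4:back v1 ->
6. propose(1,'x'):  nop
7. deliver 1→2:  <2:back v1 x>
8. deliver 2→1:  nop
9. timeout(1):  <1:back v2 ->
10. deliver 1→2:  <2:prim v2 x>
11. deliver 2→1:  nop
12. timeout(2):  <2:back v3 x>
13. deliver 1→2:  nop
14. deliver 0→3:  nop
15. crash(3):  <3:✗back v1 ->
16. deliver 1→0:  <0:back v1 x>
17. crash(2):  <2:✗back v3 x>
18. timeout(0):  <0:back v2 x>
19. propose(2,'z'):  nop
20. deliver 2→4:  nop
21. deliver 4→2:  nop
22. deliver 2→3:  nop
23. deliver 3→2:  nop
24. deliver 2→0:  nop
25. deliver 0→2:  nop
26. deliver 0→3:  nop
27. deliver 4→0:  nop
28. deliver 1→4:  <4:back v1 x>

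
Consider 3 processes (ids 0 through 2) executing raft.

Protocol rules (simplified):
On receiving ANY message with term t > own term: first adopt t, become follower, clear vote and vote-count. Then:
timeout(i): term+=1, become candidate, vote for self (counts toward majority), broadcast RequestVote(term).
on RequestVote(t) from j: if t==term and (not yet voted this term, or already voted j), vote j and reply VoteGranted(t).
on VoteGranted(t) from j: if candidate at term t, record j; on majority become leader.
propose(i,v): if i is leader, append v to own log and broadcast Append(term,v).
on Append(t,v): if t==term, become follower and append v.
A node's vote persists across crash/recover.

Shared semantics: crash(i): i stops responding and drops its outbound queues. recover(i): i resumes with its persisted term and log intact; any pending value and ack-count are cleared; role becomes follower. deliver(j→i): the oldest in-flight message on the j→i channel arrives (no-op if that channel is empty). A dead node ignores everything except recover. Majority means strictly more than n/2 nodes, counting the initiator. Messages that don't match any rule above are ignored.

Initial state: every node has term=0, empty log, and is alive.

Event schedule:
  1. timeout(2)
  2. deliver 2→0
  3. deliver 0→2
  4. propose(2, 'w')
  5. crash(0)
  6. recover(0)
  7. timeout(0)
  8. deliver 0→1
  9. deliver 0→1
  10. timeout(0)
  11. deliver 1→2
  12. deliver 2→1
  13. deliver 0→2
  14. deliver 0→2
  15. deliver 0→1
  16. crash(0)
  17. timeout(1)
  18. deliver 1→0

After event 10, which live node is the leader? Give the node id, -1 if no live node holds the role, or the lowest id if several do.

2

e1 timeout(2): 2[cand,t=1,-]
e2 deliver 2→0: 0[foll,t=1,-]
e3 deliver 0→2: 2[lead,t=1,-]
e4 propose(2,'w'): 2[lead,t=1,w]
e5 crash(0): 0[✗foll,t=1,-]
e6 recover(0): 0[foll,t=1,-]
e7 timeout(0): 0[cand,t=2,-]
e8 deliver 0→1: 1[foll,t=2,-]
e9 deliver 0→1: ·
e10 timeout(0): 0[cand,t=3,-]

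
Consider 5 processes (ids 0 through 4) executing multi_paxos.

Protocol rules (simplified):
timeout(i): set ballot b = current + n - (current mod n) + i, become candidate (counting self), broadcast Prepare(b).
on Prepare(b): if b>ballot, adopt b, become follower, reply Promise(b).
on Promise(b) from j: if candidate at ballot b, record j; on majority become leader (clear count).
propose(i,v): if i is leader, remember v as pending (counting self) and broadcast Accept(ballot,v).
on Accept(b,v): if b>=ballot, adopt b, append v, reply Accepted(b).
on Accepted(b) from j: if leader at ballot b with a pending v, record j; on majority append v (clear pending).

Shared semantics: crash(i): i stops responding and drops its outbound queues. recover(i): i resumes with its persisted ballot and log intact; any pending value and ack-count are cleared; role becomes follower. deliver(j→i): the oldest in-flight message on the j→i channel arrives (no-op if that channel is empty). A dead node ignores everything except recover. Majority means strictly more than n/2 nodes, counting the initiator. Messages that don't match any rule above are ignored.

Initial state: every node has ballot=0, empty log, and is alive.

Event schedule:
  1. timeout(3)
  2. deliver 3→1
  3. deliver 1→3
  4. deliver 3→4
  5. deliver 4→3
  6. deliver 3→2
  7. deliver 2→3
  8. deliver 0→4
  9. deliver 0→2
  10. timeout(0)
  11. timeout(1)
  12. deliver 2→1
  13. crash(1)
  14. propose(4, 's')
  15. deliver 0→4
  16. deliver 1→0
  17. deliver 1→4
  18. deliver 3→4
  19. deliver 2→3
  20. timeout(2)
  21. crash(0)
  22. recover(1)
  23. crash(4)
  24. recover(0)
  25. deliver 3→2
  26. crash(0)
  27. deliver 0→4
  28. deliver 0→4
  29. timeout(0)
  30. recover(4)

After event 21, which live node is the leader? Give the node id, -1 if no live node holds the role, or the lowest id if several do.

e1 timeout(3): 3[cand,b=8,-]
e2 deliver 3→1: 1[foll,b=8,-]
e3 deliver 1→3: ·
e4 deliver 3→4: 4[foll,b=8,-]
e5 deliver 4→3: 3[lead,b=8,-]
e6 deliver 3→2: 2[foll,b=8,-]
e7 deliver 2→3: ·
e8 deliver 0→4: ·
e9 deliver 0→2: ·
e10 timeout(0): 0[cand,b=5,-]
e11 timeout(1): 1[cand,b=11,-]
e12 deliver 2→1: ·
e13 crash(1): 1[✗cand,b=11,-]
e14 propose(4,'s'): ·
e15 deliver 0→4: ·
e16 deliver 1→0: ·
e17 deliver 1→4: ·
e18 deliver 3→4: ·
e19 deliver 2→3: ·
e20 timeout(2): 2[cand,b=12,-]
e21 crash(0): 0[✗cand,b=5,-]

3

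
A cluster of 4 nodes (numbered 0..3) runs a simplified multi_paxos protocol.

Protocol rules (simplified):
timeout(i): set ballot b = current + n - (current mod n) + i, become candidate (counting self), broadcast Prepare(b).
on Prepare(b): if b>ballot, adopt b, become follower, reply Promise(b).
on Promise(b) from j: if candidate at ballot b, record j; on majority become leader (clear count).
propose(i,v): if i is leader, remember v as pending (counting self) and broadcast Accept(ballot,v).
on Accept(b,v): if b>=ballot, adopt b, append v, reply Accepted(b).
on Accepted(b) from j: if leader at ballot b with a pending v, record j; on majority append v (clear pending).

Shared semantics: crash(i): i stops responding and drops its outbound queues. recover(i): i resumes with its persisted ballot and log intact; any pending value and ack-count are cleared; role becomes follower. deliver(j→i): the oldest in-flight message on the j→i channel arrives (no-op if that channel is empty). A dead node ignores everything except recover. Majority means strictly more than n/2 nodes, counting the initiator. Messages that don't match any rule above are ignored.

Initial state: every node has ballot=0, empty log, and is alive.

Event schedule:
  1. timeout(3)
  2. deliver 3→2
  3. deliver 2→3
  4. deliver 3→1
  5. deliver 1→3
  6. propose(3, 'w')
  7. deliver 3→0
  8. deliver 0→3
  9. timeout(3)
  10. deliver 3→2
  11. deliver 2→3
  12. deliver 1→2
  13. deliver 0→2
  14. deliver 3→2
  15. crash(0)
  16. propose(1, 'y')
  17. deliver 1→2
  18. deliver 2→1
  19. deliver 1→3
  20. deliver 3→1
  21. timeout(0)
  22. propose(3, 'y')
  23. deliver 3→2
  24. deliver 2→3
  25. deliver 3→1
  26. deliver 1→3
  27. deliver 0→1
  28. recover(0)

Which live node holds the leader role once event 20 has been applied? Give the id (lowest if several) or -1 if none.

step 1 timeout(3): 3={cand,b=7,log=-}
step 2 deliver 3→2: 2={foll,b=7,log=-}
step 3 deliver 2→3: —
step 4 deliver 3→1: 1={foll,b=7,log=-}
step 5 deliver 1→3: 3={lead,b=7,log=-}
step 6 propose(3,'w'): —
step 7 deliver 3→0: 0={foll,b=7,log=-}
step 8 deliver 0→3: —
step 9 timeout(3): 3={cand,b=11,log=-}
step 10 deliver 3→2: 2={foll,b=7,log=w}
step 11 deliver 2→3: —
step 12 deliver 1→2: —
step 13 deliver 0→2: —
step 14 deliver 3→2: 2={foll,b=11,log=w}
step 15 crash(0): 0={✗foll,b=7,log=-}
step 16 propose(1,'y'): —
step 17 deliver 1→2: —
step 18 deliver 2→1: —
step 19 deliver 1→3: —
step 20 deliver 3→1: 1={foll,b=7,log=w}

-1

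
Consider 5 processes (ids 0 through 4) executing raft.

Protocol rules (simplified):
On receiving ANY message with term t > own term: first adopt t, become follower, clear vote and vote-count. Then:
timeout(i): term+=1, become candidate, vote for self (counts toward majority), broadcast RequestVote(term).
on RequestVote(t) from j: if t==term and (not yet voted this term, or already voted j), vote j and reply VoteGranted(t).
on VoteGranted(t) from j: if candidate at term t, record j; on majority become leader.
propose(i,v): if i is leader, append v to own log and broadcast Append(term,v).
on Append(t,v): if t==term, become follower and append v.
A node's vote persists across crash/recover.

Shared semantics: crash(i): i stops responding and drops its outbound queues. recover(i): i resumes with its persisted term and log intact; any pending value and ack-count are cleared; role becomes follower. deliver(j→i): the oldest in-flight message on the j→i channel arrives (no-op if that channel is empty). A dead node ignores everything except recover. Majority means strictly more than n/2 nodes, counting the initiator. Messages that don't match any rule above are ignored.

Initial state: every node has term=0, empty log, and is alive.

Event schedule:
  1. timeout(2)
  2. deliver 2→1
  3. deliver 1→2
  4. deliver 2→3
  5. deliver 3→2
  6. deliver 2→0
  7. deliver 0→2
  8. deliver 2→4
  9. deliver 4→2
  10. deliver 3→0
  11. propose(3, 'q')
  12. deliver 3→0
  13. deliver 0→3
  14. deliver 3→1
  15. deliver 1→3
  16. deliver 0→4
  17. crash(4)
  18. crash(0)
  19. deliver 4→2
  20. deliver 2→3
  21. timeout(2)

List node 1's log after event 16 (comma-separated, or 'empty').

empty

e1 timeout(2): 2[cand,t=1,-]
e2 deliver 2→1: 1[foll,t=1,-]
e3 deliver 1→2: ·
e4 deliver 2→3: 3[foll,t=1,-]
e5 deliver 3→2: 2[lead,t=1,-]
e6 deliver 2→0: 0[foll,t=1,-]
e7 deliver 0→2: ·
e8 deliver 2→4: 4[foll,t=1,-]
e9 deliver 4→2: ·
e10 deliver 3→0: ·
e11 propose(3,'q'): ·
e12 deliver 3→0: ·
e13 deliver 0→3: ·
e14 deliver 3→1: ·
e15 deliver 1→3: ·
e16 deliver 0→4: ·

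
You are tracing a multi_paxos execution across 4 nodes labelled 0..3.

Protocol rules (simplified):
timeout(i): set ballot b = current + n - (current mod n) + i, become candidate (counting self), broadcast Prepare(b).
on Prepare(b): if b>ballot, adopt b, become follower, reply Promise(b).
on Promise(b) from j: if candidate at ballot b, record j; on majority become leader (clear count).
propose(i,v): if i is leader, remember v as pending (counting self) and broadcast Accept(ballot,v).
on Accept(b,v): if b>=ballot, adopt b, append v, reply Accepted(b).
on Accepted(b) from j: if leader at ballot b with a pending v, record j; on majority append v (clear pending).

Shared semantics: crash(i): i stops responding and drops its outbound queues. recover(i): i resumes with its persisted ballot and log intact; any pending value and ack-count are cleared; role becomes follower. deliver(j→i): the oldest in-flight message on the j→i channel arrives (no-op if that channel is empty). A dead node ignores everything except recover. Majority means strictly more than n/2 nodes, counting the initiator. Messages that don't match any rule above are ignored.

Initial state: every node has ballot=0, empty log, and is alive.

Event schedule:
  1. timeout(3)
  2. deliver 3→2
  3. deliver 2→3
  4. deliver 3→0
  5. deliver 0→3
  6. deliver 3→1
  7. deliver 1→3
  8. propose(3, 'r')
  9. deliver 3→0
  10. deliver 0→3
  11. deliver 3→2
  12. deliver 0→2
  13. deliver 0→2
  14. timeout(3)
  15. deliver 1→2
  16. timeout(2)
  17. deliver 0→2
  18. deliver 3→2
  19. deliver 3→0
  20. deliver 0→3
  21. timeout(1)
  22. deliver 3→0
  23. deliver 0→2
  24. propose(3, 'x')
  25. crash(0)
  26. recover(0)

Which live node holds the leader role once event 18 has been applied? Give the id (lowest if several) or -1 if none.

step 1 timeout(3): 3={cand,b=7,log=-}
step 2 deliver 3→2: 2={foll,b=7,log=-}
step 3 deliver 2→3: —
step 4 deliver 3→0: 0={foll,b=7,log=-}
step 5 deliver 0→3: 3={lead,b=7,log=-}
step 6 deliver 3→1: 1={foll,b=7,log=-}
step 7 deliver 1→3: —
step 8 propose(3,'r'): —
step 9 deliver 3→0: 0={foll,b=7,log=r}
step 10 deliver 0→3: —
step 11 deliver 3→2: 2={foll,b=7,log=r}
step 12 deliver 0→2: —
step 13 deliver 0→2: —
step 14 timeout(3): 3={cand,b=11,log=-}
step 15 deliver 1→2: —
step 16 timeout(2): 2={cand,b=10,log=r}
step 17 deliver 0→2: —
step 18 deliver 3→2: 2={foll,b=11,log=r}

-1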